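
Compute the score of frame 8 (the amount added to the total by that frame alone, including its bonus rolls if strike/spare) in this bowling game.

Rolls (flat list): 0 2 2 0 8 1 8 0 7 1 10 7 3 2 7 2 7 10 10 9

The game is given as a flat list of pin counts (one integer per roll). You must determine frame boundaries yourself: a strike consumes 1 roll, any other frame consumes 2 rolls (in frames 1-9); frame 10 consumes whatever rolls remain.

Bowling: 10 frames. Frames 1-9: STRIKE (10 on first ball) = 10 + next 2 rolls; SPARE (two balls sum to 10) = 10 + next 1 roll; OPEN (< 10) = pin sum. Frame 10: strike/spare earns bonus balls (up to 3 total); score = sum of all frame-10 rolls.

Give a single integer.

Frame 1: OPEN (0+2=2). Cumulative: 2
Frame 2: OPEN (2+0=2). Cumulative: 4
Frame 3: OPEN (8+1=9). Cumulative: 13
Frame 4: OPEN (8+0=8). Cumulative: 21
Frame 5: OPEN (7+1=8). Cumulative: 29
Frame 6: STRIKE. 10 + next two rolls (7+3) = 20. Cumulative: 49
Frame 7: SPARE (7+3=10). 10 + next roll (2) = 12. Cumulative: 61
Frame 8: OPEN (2+7=9). Cumulative: 70
Frame 9: OPEN (2+7=9). Cumulative: 79
Frame 10: STRIKE. Sum of all frame-10 rolls (10+10+9) = 29. Cumulative: 108

Answer: 9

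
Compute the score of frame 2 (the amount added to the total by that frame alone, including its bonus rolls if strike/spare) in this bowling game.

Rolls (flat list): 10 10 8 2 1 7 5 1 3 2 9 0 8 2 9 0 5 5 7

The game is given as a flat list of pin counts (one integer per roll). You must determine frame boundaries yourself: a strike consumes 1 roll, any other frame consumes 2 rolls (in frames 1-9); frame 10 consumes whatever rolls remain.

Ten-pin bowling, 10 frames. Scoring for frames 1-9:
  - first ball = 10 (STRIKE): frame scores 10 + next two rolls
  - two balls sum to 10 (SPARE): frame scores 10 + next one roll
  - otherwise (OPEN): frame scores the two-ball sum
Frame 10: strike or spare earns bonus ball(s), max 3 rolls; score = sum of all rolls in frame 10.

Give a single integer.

Answer: 20

Derivation:
Frame 1: STRIKE. 10 + next two rolls (10+8) = 28. Cumulative: 28
Frame 2: STRIKE. 10 + next two rolls (8+2) = 20. Cumulative: 48
Frame 3: SPARE (8+2=10). 10 + next roll (1) = 11. Cumulative: 59
Frame 4: OPEN (1+7=8). Cumulative: 67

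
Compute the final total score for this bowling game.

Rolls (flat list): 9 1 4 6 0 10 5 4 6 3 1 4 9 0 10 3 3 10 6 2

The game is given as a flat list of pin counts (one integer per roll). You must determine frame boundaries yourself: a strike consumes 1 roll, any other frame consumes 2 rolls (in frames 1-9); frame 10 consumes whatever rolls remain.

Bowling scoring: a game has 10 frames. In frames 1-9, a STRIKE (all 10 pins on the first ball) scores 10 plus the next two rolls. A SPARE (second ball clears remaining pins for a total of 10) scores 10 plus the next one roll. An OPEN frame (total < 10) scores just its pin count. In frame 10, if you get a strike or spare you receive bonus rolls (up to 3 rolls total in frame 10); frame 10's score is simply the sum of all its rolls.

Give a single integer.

Answer: 111

Derivation:
Frame 1: SPARE (9+1=10). 10 + next roll (4) = 14. Cumulative: 14
Frame 2: SPARE (4+6=10). 10 + next roll (0) = 10. Cumulative: 24
Frame 3: SPARE (0+10=10). 10 + next roll (5) = 15. Cumulative: 39
Frame 4: OPEN (5+4=9). Cumulative: 48
Frame 5: OPEN (6+3=9). Cumulative: 57
Frame 6: OPEN (1+4=5). Cumulative: 62
Frame 7: OPEN (9+0=9). Cumulative: 71
Frame 8: STRIKE. 10 + next two rolls (3+3) = 16. Cumulative: 87
Frame 9: OPEN (3+3=6). Cumulative: 93
Frame 10: STRIKE. Sum of all frame-10 rolls (10+6+2) = 18. Cumulative: 111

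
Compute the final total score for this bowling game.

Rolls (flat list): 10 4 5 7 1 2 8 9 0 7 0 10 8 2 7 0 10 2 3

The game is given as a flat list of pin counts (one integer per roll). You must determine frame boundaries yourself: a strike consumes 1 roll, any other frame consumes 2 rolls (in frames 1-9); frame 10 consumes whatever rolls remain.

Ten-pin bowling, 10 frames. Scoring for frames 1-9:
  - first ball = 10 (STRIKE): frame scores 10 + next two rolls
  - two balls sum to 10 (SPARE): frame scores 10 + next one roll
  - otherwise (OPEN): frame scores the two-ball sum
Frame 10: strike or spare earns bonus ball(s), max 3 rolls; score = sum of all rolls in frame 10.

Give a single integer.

Frame 1: STRIKE. 10 + next two rolls (4+5) = 19. Cumulative: 19
Frame 2: OPEN (4+5=9). Cumulative: 28
Frame 3: OPEN (7+1=8). Cumulative: 36
Frame 4: SPARE (2+8=10). 10 + next roll (9) = 19. Cumulative: 55
Frame 5: OPEN (9+0=9). Cumulative: 64
Frame 6: OPEN (7+0=7). Cumulative: 71
Frame 7: STRIKE. 10 + next two rolls (8+2) = 20. Cumulative: 91
Frame 8: SPARE (8+2=10). 10 + next roll (7) = 17. Cumulative: 108
Frame 9: OPEN (7+0=7). Cumulative: 115
Frame 10: STRIKE. Sum of all frame-10 rolls (10+2+3) = 15. Cumulative: 130

Answer: 130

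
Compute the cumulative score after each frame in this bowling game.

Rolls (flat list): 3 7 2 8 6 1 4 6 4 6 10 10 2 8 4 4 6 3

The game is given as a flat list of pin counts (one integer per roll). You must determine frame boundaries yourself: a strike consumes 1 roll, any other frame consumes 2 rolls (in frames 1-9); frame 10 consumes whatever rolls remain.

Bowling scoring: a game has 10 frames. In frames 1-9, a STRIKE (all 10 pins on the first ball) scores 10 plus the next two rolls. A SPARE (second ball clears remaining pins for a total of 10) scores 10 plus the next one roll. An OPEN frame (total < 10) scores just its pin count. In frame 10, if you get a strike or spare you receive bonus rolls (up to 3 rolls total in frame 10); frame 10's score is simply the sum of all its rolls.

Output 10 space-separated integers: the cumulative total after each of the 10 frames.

Answer: 12 28 35 49 69 91 111 125 133 142

Derivation:
Frame 1: SPARE (3+7=10). 10 + next roll (2) = 12. Cumulative: 12
Frame 2: SPARE (2+8=10). 10 + next roll (6) = 16. Cumulative: 28
Frame 3: OPEN (6+1=7). Cumulative: 35
Frame 4: SPARE (4+6=10). 10 + next roll (4) = 14. Cumulative: 49
Frame 5: SPARE (4+6=10). 10 + next roll (10) = 20. Cumulative: 69
Frame 6: STRIKE. 10 + next two rolls (10+2) = 22. Cumulative: 91
Frame 7: STRIKE. 10 + next two rolls (2+8) = 20. Cumulative: 111
Frame 8: SPARE (2+8=10). 10 + next roll (4) = 14. Cumulative: 125
Frame 9: OPEN (4+4=8). Cumulative: 133
Frame 10: OPEN. Sum of all frame-10 rolls (6+3) = 9. Cumulative: 142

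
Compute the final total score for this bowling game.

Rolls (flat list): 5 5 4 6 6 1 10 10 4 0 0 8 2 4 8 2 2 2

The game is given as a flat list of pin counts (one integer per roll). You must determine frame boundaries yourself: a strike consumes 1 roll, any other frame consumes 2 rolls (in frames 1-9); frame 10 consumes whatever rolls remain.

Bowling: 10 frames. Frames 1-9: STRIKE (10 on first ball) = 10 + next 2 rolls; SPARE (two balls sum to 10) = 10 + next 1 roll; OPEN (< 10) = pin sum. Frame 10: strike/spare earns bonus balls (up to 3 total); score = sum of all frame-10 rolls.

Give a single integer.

Answer: 109

Derivation:
Frame 1: SPARE (5+5=10). 10 + next roll (4) = 14. Cumulative: 14
Frame 2: SPARE (4+6=10). 10 + next roll (6) = 16. Cumulative: 30
Frame 3: OPEN (6+1=7). Cumulative: 37
Frame 4: STRIKE. 10 + next two rolls (10+4) = 24. Cumulative: 61
Frame 5: STRIKE. 10 + next two rolls (4+0) = 14. Cumulative: 75
Frame 6: OPEN (4+0=4). Cumulative: 79
Frame 7: OPEN (0+8=8). Cumulative: 87
Frame 8: OPEN (2+4=6). Cumulative: 93
Frame 9: SPARE (8+2=10). 10 + next roll (2) = 12. Cumulative: 105
Frame 10: OPEN. Sum of all frame-10 rolls (2+2) = 4. Cumulative: 109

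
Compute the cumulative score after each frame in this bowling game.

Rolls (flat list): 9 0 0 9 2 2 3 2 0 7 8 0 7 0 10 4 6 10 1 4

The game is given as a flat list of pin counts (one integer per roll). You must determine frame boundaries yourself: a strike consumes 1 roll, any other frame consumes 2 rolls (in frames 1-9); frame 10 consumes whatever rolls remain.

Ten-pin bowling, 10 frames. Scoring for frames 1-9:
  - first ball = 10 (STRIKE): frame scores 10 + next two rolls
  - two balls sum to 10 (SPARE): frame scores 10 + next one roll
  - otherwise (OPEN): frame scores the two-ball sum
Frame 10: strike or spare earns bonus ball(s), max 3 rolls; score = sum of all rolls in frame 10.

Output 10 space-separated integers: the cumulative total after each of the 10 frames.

Answer: 9 18 22 27 34 42 49 69 89 104

Derivation:
Frame 1: OPEN (9+0=9). Cumulative: 9
Frame 2: OPEN (0+9=9). Cumulative: 18
Frame 3: OPEN (2+2=4). Cumulative: 22
Frame 4: OPEN (3+2=5). Cumulative: 27
Frame 5: OPEN (0+7=7). Cumulative: 34
Frame 6: OPEN (8+0=8). Cumulative: 42
Frame 7: OPEN (7+0=7). Cumulative: 49
Frame 8: STRIKE. 10 + next two rolls (4+6) = 20. Cumulative: 69
Frame 9: SPARE (4+6=10). 10 + next roll (10) = 20. Cumulative: 89
Frame 10: STRIKE. Sum of all frame-10 rolls (10+1+4) = 15. Cumulative: 104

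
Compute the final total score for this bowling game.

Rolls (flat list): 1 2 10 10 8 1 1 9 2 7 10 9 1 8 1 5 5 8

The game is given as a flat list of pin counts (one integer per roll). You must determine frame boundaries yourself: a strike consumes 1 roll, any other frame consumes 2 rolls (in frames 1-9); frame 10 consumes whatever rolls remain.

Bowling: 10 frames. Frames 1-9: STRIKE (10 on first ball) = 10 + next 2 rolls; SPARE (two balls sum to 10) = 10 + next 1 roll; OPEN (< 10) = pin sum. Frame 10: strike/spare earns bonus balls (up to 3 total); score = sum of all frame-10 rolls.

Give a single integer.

Answer: 145

Derivation:
Frame 1: OPEN (1+2=3). Cumulative: 3
Frame 2: STRIKE. 10 + next two rolls (10+8) = 28. Cumulative: 31
Frame 3: STRIKE. 10 + next two rolls (8+1) = 19. Cumulative: 50
Frame 4: OPEN (8+1=9). Cumulative: 59
Frame 5: SPARE (1+9=10). 10 + next roll (2) = 12. Cumulative: 71
Frame 6: OPEN (2+7=9). Cumulative: 80
Frame 7: STRIKE. 10 + next two rolls (9+1) = 20. Cumulative: 100
Frame 8: SPARE (9+1=10). 10 + next roll (8) = 18. Cumulative: 118
Frame 9: OPEN (8+1=9). Cumulative: 127
Frame 10: SPARE. Sum of all frame-10 rolls (5+5+8) = 18. Cumulative: 145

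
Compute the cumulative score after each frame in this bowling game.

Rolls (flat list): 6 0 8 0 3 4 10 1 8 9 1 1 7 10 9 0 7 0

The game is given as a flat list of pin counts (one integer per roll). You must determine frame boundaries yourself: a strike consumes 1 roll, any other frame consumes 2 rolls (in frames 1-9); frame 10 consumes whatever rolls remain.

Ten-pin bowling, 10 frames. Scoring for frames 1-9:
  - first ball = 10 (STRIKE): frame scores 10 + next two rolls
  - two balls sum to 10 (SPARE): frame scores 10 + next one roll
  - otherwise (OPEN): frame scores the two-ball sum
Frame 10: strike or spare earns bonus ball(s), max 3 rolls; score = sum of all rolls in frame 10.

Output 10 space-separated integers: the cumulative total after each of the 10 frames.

Answer: 6 14 21 40 49 60 68 87 96 103

Derivation:
Frame 1: OPEN (6+0=6). Cumulative: 6
Frame 2: OPEN (8+0=8). Cumulative: 14
Frame 3: OPEN (3+4=7). Cumulative: 21
Frame 4: STRIKE. 10 + next two rolls (1+8) = 19. Cumulative: 40
Frame 5: OPEN (1+8=9). Cumulative: 49
Frame 6: SPARE (9+1=10). 10 + next roll (1) = 11. Cumulative: 60
Frame 7: OPEN (1+7=8). Cumulative: 68
Frame 8: STRIKE. 10 + next two rolls (9+0) = 19. Cumulative: 87
Frame 9: OPEN (9+0=9). Cumulative: 96
Frame 10: OPEN. Sum of all frame-10 rolls (7+0) = 7. Cumulative: 103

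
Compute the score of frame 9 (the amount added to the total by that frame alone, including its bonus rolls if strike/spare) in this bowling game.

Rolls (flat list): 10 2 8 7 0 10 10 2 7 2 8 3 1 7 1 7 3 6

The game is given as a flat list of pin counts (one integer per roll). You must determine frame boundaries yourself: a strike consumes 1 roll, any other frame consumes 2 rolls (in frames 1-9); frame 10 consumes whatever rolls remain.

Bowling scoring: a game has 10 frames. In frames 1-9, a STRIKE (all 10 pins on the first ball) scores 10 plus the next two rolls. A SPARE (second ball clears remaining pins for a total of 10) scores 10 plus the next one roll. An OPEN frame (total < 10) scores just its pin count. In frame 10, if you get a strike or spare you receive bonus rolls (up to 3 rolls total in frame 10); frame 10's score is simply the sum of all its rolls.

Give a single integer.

Frame 1: STRIKE. 10 + next two rolls (2+8) = 20. Cumulative: 20
Frame 2: SPARE (2+8=10). 10 + next roll (7) = 17. Cumulative: 37
Frame 3: OPEN (7+0=7). Cumulative: 44
Frame 4: STRIKE. 10 + next two rolls (10+2) = 22. Cumulative: 66
Frame 5: STRIKE. 10 + next two rolls (2+7) = 19. Cumulative: 85
Frame 6: OPEN (2+7=9). Cumulative: 94
Frame 7: SPARE (2+8=10). 10 + next roll (3) = 13. Cumulative: 107
Frame 8: OPEN (3+1=4). Cumulative: 111
Frame 9: OPEN (7+1=8). Cumulative: 119
Frame 10: SPARE. Sum of all frame-10 rolls (7+3+6) = 16. Cumulative: 135

Answer: 8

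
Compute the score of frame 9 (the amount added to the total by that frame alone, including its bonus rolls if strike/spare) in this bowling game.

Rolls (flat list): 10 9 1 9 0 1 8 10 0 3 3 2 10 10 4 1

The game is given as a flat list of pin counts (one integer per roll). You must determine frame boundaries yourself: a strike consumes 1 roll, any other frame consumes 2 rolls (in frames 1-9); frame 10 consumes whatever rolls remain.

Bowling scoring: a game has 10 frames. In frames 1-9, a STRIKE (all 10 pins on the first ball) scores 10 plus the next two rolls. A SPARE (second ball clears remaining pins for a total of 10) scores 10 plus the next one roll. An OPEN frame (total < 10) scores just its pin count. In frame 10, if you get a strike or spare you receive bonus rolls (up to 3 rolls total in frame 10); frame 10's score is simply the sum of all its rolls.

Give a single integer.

Answer: 15

Derivation:
Frame 1: STRIKE. 10 + next two rolls (9+1) = 20. Cumulative: 20
Frame 2: SPARE (9+1=10). 10 + next roll (9) = 19. Cumulative: 39
Frame 3: OPEN (9+0=9). Cumulative: 48
Frame 4: OPEN (1+8=9). Cumulative: 57
Frame 5: STRIKE. 10 + next two rolls (0+3) = 13. Cumulative: 70
Frame 6: OPEN (0+3=3). Cumulative: 73
Frame 7: OPEN (3+2=5). Cumulative: 78
Frame 8: STRIKE. 10 + next two rolls (10+4) = 24. Cumulative: 102
Frame 9: STRIKE. 10 + next two rolls (4+1) = 15. Cumulative: 117
Frame 10: OPEN. Sum of all frame-10 rolls (4+1) = 5. Cumulative: 122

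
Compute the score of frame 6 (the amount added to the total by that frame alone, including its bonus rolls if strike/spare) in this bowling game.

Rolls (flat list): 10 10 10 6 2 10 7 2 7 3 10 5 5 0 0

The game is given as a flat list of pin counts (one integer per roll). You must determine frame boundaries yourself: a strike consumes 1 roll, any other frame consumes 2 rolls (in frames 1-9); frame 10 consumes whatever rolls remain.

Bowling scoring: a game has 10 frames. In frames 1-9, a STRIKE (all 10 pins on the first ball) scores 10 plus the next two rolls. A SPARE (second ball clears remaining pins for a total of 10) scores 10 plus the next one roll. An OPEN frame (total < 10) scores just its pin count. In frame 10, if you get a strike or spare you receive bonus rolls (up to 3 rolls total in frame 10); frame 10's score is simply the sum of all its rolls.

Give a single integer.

Frame 1: STRIKE. 10 + next two rolls (10+10) = 30. Cumulative: 30
Frame 2: STRIKE. 10 + next two rolls (10+6) = 26. Cumulative: 56
Frame 3: STRIKE. 10 + next two rolls (6+2) = 18. Cumulative: 74
Frame 4: OPEN (6+2=8). Cumulative: 82
Frame 5: STRIKE. 10 + next two rolls (7+2) = 19. Cumulative: 101
Frame 6: OPEN (7+2=9). Cumulative: 110
Frame 7: SPARE (7+3=10). 10 + next roll (10) = 20. Cumulative: 130
Frame 8: STRIKE. 10 + next two rolls (5+5) = 20. Cumulative: 150

Answer: 9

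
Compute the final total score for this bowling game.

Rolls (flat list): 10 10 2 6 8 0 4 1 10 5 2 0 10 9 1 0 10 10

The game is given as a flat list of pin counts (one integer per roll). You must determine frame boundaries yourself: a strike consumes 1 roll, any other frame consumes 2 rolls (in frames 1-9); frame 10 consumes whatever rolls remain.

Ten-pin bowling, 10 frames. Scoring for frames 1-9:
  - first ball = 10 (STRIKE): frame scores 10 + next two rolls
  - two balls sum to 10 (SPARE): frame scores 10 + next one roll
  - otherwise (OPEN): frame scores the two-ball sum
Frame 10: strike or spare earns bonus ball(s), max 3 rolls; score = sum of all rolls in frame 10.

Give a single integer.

Frame 1: STRIKE. 10 + next two rolls (10+2) = 22. Cumulative: 22
Frame 2: STRIKE. 10 + next two rolls (2+6) = 18. Cumulative: 40
Frame 3: OPEN (2+6=8). Cumulative: 48
Frame 4: OPEN (8+0=8). Cumulative: 56
Frame 5: OPEN (4+1=5). Cumulative: 61
Frame 6: STRIKE. 10 + next two rolls (5+2) = 17. Cumulative: 78
Frame 7: OPEN (5+2=7). Cumulative: 85
Frame 8: SPARE (0+10=10). 10 + next roll (9) = 19. Cumulative: 104
Frame 9: SPARE (9+1=10). 10 + next roll (0) = 10. Cumulative: 114
Frame 10: SPARE. Sum of all frame-10 rolls (0+10+10) = 20. Cumulative: 134

Answer: 134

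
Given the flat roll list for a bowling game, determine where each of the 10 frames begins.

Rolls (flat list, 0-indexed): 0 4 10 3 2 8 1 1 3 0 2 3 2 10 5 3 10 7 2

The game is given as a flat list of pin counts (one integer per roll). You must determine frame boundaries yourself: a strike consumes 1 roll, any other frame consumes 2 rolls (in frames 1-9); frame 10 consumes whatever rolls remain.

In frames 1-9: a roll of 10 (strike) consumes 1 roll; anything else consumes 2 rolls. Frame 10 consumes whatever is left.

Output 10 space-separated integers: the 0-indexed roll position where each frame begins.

Answer: 0 2 3 5 7 9 11 13 14 16

Derivation:
Frame 1 starts at roll index 0: rolls=0,4 (sum=4), consumes 2 rolls
Frame 2 starts at roll index 2: roll=10 (strike), consumes 1 roll
Frame 3 starts at roll index 3: rolls=3,2 (sum=5), consumes 2 rolls
Frame 4 starts at roll index 5: rolls=8,1 (sum=9), consumes 2 rolls
Frame 5 starts at roll index 7: rolls=1,3 (sum=4), consumes 2 rolls
Frame 6 starts at roll index 9: rolls=0,2 (sum=2), consumes 2 rolls
Frame 7 starts at roll index 11: rolls=3,2 (sum=5), consumes 2 rolls
Frame 8 starts at roll index 13: roll=10 (strike), consumes 1 roll
Frame 9 starts at roll index 14: rolls=5,3 (sum=8), consumes 2 rolls
Frame 10 starts at roll index 16: 3 remaining rolls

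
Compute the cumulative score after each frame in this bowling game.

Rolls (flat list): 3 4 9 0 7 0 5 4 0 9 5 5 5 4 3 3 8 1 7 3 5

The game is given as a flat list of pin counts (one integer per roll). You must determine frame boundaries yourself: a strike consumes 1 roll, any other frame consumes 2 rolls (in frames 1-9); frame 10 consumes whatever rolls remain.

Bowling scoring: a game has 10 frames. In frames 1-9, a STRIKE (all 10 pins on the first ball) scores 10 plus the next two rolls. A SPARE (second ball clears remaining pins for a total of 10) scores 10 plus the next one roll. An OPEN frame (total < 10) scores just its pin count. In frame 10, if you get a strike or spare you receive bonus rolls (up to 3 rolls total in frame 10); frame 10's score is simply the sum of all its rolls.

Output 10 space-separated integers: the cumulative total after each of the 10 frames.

Answer: 7 16 23 32 41 56 65 71 80 95

Derivation:
Frame 1: OPEN (3+4=7). Cumulative: 7
Frame 2: OPEN (9+0=9). Cumulative: 16
Frame 3: OPEN (7+0=7). Cumulative: 23
Frame 4: OPEN (5+4=9). Cumulative: 32
Frame 5: OPEN (0+9=9). Cumulative: 41
Frame 6: SPARE (5+5=10). 10 + next roll (5) = 15. Cumulative: 56
Frame 7: OPEN (5+4=9). Cumulative: 65
Frame 8: OPEN (3+3=6). Cumulative: 71
Frame 9: OPEN (8+1=9). Cumulative: 80
Frame 10: SPARE. Sum of all frame-10 rolls (7+3+5) = 15. Cumulative: 95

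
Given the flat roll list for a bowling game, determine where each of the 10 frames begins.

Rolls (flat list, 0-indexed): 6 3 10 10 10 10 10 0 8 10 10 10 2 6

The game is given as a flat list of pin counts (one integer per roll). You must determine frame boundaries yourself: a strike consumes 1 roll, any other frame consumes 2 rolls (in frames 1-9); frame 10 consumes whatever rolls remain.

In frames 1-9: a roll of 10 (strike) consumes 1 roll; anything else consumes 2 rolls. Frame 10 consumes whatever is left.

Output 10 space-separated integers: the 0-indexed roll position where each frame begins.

Answer: 0 2 3 4 5 6 7 9 10 11

Derivation:
Frame 1 starts at roll index 0: rolls=6,3 (sum=9), consumes 2 rolls
Frame 2 starts at roll index 2: roll=10 (strike), consumes 1 roll
Frame 3 starts at roll index 3: roll=10 (strike), consumes 1 roll
Frame 4 starts at roll index 4: roll=10 (strike), consumes 1 roll
Frame 5 starts at roll index 5: roll=10 (strike), consumes 1 roll
Frame 6 starts at roll index 6: roll=10 (strike), consumes 1 roll
Frame 7 starts at roll index 7: rolls=0,8 (sum=8), consumes 2 rolls
Frame 8 starts at roll index 9: roll=10 (strike), consumes 1 roll
Frame 9 starts at roll index 10: roll=10 (strike), consumes 1 roll
Frame 10 starts at roll index 11: 3 remaining rolls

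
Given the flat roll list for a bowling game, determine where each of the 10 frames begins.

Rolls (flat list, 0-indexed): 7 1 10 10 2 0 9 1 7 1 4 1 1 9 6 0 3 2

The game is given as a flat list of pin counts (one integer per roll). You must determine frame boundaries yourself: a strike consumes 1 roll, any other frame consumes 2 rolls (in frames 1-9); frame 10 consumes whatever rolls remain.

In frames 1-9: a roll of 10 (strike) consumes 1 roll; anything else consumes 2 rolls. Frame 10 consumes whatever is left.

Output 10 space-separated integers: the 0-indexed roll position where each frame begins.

Frame 1 starts at roll index 0: rolls=7,1 (sum=8), consumes 2 rolls
Frame 2 starts at roll index 2: roll=10 (strike), consumes 1 roll
Frame 3 starts at roll index 3: roll=10 (strike), consumes 1 roll
Frame 4 starts at roll index 4: rolls=2,0 (sum=2), consumes 2 rolls
Frame 5 starts at roll index 6: rolls=9,1 (sum=10), consumes 2 rolls
Frame 6 starts at roll index 8: rolls=7,1 (sum=8), consumes 2 rolls
Frame 7 starts at roll index 10: rolls=4,1 (sum=5), consumes 2 rolls
Frame 8 starts at roll index 12: rolls=1,9 (sum=10), consumes 2 rolls
Frame 9 starts at roll index 14: rolls=6,0 (sum=6), consumes 2 rolls
Frame 10 starts at roll index 16: 2 remaining rolls

Answer: 0 2 3 4 6 8 10 12 14 16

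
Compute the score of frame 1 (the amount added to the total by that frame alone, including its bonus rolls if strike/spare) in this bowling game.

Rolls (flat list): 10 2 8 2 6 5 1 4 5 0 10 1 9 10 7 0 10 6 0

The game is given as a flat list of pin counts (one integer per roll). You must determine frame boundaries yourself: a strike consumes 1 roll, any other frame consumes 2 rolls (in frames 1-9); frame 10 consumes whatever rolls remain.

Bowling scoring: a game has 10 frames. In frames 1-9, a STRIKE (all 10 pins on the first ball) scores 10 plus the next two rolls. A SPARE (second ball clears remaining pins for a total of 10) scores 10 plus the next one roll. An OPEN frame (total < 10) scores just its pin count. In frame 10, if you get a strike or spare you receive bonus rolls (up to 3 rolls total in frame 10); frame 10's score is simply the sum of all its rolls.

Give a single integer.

Frame 1: STRIKE. 10 + next two rolls (2+8) = 20. Cumulative: 20
Frame 2: SPARE (2+8=10). 10 + next roll (2) = 12. Cumulative: 32
Frame 3: OPEN (2+6=8). Cumulative: 40

Answer: 20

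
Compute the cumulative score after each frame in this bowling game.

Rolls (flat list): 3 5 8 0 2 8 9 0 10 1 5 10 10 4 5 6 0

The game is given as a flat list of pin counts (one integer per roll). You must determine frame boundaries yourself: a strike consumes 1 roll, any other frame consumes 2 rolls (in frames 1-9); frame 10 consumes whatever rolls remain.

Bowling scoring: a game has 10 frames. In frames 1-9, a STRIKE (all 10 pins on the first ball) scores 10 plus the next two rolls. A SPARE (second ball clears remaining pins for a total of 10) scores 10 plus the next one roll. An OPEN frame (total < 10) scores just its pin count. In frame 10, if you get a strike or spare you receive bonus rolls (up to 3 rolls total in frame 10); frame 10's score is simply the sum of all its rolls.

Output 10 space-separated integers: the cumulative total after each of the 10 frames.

Answer: 8 16 35 44 60 66 90 109 118 124

Derivation:
Frame 1: OPEN (3+5=8). Cumulative: 8
Frame 2: OPEN (8+0=8). Cumulative: 16
Frame 3: SPARE (2+8=10). 10 + next roll (9) = 19. Cumulative: 35
Frame 4: OPEN (9+0=9). Cumulative: 44
Frame 5: STRIKE. 10 + next two rolls (1+5) = 16. Cumulative: 60
Frame 6: OPEN (1+5=6). Cumulative: 66
Frame 7: STRIKE. 10 + next two rolls (10+4) = 24. Cumulative: 90
Frame 8: STRIKE. 10 + next two rolls (4+5) = 19. Cumulative: 109
Frame 9: OPEN (4+5=9). Cumulative: 118
Frame 10: OPEN. Sum of all frame-10 rolls (6+0) = 6. Cumulative: 124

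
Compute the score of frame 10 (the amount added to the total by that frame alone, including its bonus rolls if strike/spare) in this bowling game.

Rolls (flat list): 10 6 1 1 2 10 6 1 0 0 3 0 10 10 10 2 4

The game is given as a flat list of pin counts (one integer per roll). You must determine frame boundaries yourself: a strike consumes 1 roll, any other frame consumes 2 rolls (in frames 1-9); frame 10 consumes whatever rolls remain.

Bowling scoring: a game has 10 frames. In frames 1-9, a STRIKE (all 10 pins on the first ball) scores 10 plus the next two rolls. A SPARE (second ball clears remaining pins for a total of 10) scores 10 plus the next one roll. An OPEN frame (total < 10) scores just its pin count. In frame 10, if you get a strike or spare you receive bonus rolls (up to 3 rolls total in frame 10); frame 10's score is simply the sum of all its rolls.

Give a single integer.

Frame 1: STRIKE. 10 + next two rolls (6+1) = 17. Cumulative: 17
Frame 2: OPEN (6+1=7). Cumulative: 24
Frame 3: OPEN (1+2=3). Cumulative: 27
Frame 4: STRIKE. 10 + next two rolls (6+1) = 17. Cumulative: 44
Frame 5: OPEN (6+1=7). Cumulative: 51
Frame 6: OPEN (0+0=0). Cumulative: 51
Frame 7: OPEN (3+0=3). Cumulative: 54
Frame 8: STRIKE. 10 + next two rolls (10+10) = 30. Cumulative: 84
Frame 9: STRIKE. 10 + next two rolls (10+2) = 22. Cumulative: 106
Frame 10: STRIKE. Sum of all frame-10 rolls (10+2+4) = 16. Cumulative: 122

Answer: 16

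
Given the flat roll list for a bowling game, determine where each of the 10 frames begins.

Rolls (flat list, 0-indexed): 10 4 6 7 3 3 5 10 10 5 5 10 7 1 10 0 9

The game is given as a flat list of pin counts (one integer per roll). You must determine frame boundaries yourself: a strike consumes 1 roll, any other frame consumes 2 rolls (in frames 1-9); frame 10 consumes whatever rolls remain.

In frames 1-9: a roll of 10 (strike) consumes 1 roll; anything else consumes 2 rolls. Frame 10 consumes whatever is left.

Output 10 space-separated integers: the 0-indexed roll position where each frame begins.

Answer: 0 1 3 5 7 8 9 11 12 14

Derivation:
Frame 1 starts at roll index 0: roll=10 (strike), consumes 1 roll
Frame 2 starts at roll index 1: rolls=4,6 (sum=10), consumes 2 rolls
Frame 3 starts at roll index 3: rolls=7,3 (sum=10), consumes 2 rolls
Frame 4 starts at roll index 5: rolls=3,5 (sum=8), consumes 2 rolls
Frame 5 starts at roll index 7: roll=10 (strike), consumes 1 roll
Frame 6 starts at roll index 8: roll=10 (strike), consumes 1 roll
Frame 7 starts at roll index 9: rolls=5,5 (sum=10), consumes 2 rolls
Frame 8 starts at roll index 11: roll=10 (strike), consumes 1 roll
Frame 9 starts at roll index 12: rolls=7,1 (sum=8), consumes 2 rolls
Frame 10 starts at roll index 14: 3 remaining rolls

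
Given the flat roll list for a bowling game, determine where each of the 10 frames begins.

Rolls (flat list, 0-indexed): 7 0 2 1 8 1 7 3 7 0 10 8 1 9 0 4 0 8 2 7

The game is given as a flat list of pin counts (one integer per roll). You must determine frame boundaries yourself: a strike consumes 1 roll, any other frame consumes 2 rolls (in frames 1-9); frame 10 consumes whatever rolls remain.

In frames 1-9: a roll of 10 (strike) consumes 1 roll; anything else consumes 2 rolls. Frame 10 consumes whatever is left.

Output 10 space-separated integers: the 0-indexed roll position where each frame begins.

Frame 1 starts at roll index 0: rolls=7,0 (sum=7), consumes 2 rolls
Frame 2 starts at roll index 2: rolls=2,1 (sum=3), consumes 2 rolls
Frame 3 starts at roll index 4: rolls=8,1 (sum=9), consumes 2 rolls
Frame 4 starts at roll index 6: rolls=7,3 (sum=10), consumes 2 rolls
Frame 5 starts at roll index 8: rolls=7,0 (sum=7), consumes 2 rolls
Frame 6 starts at roll index 10: roll=10 (strike), consumes 1 roll
Frame 7 starts at roll index 11: rolls=8,1 (sum=9), consumes 2 rolls
Frame 8 starts at roll index 13: rolls=9,0 (sum=9), consumes 2 rolls
Frame 9 starts at roll index 15: rolls=4,0 (sum=4), consumes 2 rolls
Frame 10 starts at roll index 17: 3 remaining rolls

Answer: 0 2 4 6 8 10 11 13 15 17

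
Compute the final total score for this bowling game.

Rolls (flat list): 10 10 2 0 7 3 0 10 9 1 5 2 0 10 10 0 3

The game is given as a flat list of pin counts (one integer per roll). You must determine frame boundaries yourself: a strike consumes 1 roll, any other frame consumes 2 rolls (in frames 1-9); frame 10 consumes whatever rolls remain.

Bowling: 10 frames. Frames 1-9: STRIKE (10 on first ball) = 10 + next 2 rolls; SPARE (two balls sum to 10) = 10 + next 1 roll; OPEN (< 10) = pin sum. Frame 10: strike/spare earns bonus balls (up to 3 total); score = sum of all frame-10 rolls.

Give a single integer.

Answer: 123

Derivation:
Frame 1: STRIKE. 10 + next two rolls (10+2) = 22. Cumulative: 22
Frame 2: STRIKE. 10 + next two rolls (2+0) = 12. Cumulative: 34
Frame 3: OPEN (2+0=2). Cumulative: 36
Frame 4: SPARE (7+3=10). 10 + next roll (0) = 10. Cumulative: 46
Frame 5: SPARE (0+10=10). 10 + next roll (9) = 19. Cumulative: 65
Frame 6: SPARE (9+1=10). 10 + next roll (5) = 15. Cumulative: 80
Frame 7: OPEN (5+2=7). Cumulative: 87
Frame 8: SPARE (0+10=10). 10 + next roll (10) = 20. Cumulative: 107
Frame 9: STRIKE. 10 + next two rolls (0+3) = 13. Cumulative: 120
Frame 10: OPEN. Sum of all frame-10 rolls (0+3) = 3. Cumulative: 123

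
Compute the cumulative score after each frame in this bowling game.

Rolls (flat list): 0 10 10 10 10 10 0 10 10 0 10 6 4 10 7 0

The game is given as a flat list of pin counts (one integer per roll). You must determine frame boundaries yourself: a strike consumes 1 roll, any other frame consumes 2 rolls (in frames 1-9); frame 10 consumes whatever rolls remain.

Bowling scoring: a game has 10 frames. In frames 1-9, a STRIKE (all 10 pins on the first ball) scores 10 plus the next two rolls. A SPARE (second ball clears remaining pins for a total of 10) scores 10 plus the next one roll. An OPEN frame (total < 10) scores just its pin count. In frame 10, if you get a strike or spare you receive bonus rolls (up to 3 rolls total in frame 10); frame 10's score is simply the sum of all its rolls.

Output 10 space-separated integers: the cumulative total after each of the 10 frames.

Frame 1: SPARE (0+10=10). 10 + next roll (10) = 20. Cumulative: 20
Frame 2: STRIKE. 10 + next two rolls (10+10) = 30. Cumulative: 50
Frame 3: STRIKE. 10 + next two rolls (10+10) = 30. Cumulative: 80
Frame 4: STRIKE. 10 + next two rolls (10+0) = 20. Cumulative: 100
Frame 5: STRIKE. 10 + next two rolls (0+10) = 20. Cumulative: 120
Frame 6: SPARE (0+10=10). 10 + next roll (10) = 20. Cumulative: 140
Frame 7: STRIKE. 10 + next two rolls (0+10) = 20. Cumulative: 160
Frame 8: SPARE (0+10=10). 10 + next roll (6) = 16. Cumulative: 176
Frame 9: SPARE (6+4=10). 10 + next roll (10) = 20. Cumulative: 196
Frame 10: STRIKE. Sum of all frame-10 rolls (10+7+0) = 17. Cumulative: 213

Answer: 20 50 80 100 120 140 160 176 196 213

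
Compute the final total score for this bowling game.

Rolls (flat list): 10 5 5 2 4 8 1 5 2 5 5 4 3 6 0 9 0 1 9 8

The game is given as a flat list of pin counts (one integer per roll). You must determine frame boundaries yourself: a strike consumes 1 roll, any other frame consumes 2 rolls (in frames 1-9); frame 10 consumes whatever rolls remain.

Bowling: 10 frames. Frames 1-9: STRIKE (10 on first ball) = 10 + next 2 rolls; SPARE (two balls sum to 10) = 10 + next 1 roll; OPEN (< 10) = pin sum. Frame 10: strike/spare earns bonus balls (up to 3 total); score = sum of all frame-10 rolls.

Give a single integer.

Answer: 108

Derivation:
Frame 1: STRIKE. 10 + next two rolls (5+5) = 20. Cumulative: 20
Frame 2: SPARE (5+5=10). 10 + next roll (2) = 12. Cumulative: 32
Frame 3: OPEN (2+4=6). Cumulative: 38
Frame 4: OPEN (8+1=9). Cumulative: 47
Frame 5: OPEN (5+2=7). Cumulative: 54
Frame 6: SPARE (5+5=10). 10 + next roll (4) = 14. Cumulative: 68
Frame 7: OPEN (4+3=7). Cumulative: 75
Frame 8: OPEN (6+0=6). Cumulative: 81
Frame 9: OPEN (9+0=9). Cumulative: 90
Frame 10: SPARE. Sum of all frame-10 rolls (1+9+8) = 18. Cumulative: 108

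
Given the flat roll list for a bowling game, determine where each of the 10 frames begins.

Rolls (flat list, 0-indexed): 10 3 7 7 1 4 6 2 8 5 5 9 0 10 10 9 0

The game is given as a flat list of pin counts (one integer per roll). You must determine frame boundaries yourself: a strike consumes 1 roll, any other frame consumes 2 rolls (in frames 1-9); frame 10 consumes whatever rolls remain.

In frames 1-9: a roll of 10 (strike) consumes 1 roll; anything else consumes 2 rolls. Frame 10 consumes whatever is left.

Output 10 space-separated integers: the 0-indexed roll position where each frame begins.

Frame 1 starts at roll index 0: roll=10 (strike), consumes 1 roll
Frame 2 starts at roll index 1: rolls=3,7 (sum=10), consumes 2 rolls
Frame 3 starts at roll index 3: rolls=7,1 (sum=8), consumes 2 rolls
Frame 4 starts at roll index 5: rolls=4,6 (sum=10), consumes 2 rolls
Frame 5 starts at roll index 7: rolls=2,8 (sum=10), consumes 2 rolls
Frame 6 starts at roll index 9: rolls=5,5 (sum=10), consumes 2 rolls
Frame 7 starts at roll index 11: rolls=9,0 (sum=9), consumes 2 rolls
Frame 8 starts at roll index 13: roll=10 (strike), consumes 1 roll
Frame 9 starts at roll index 14: roll=10 (strike), consumes 1 roll
Frame 10 starts at roll index 15: 2 remaining rolls

Answer: 0 1 3 5 7 9 11 13 14 15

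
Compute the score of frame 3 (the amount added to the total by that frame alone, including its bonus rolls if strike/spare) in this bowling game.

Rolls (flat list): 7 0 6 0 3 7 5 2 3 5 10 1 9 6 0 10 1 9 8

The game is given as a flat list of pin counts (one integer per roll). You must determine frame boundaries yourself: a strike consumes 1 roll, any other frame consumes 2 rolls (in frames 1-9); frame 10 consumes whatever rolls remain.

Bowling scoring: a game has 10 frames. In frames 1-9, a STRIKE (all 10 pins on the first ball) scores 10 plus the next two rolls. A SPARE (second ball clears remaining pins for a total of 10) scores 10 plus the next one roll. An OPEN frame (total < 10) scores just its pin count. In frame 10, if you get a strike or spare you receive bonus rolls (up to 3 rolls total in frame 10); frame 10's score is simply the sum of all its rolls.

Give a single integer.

Frame 1: OPEN (7+0=7). Cumulative: 7
Frame 2: OPEN (6+0=6). Cumulative: 13
Frame 3: SPARE (3+7=10). 10 + next roll (5) = 15. Cumulative: 28
Frame 4: OPEN (5+2=7). Cumulative: 35
Frame 5: OPEN (3+5=8). Cumulative: 43

Answer: 15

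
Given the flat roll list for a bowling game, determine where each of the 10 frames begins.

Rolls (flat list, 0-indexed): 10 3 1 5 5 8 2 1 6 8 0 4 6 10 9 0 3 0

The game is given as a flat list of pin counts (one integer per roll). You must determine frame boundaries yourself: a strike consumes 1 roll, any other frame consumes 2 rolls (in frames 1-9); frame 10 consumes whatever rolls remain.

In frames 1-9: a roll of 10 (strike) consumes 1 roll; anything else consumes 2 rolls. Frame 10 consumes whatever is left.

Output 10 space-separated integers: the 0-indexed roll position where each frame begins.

Frame 1 starts at roll index 0: roll=10 (strike), consumes 1 roll
Frame 2 starts at roll index 1: rolls=3,1 (sum=4), consumes 2 rolls
Frame 3 starts at roll index 3: rolls=5,5 (sum=10), consumes 2 rolls
Frame 4 starts at roll index 5: rolls=8,2 (sum=10), consumes 2 rolls
Frame 5 starts at roll index 7: rolls=1,6 (sum=7), consumes 2 rolls
Frame 6 starts at roll index 9: rolls=8,0 (sum=8), consumes 2 rolls
Frame 7 starts at roll index 11: rolls=4,6 (sum=10), consumes 2 rolls
Frame 8 starts at roll index 13: roll=10 (strike), consumes 1 roll
Frame 9 starts at roll index 14: rolls=9,0 (sum=9), consumes 2 rolls
Frame 10 starts at roll index 16: 2 remaining rolls

Answer: 0 1 3 5 7 9 11 13 14 16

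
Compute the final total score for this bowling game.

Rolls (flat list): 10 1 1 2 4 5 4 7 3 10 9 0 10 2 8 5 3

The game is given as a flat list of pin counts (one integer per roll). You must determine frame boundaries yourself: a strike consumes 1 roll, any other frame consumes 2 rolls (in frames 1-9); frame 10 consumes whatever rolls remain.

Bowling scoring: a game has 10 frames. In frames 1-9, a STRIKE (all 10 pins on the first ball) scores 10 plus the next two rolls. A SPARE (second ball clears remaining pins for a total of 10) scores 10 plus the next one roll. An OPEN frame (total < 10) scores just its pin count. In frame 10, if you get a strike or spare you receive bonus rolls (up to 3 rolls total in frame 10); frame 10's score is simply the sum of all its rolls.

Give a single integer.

Answer: 120

Derivation:
Frame 1: STRIKE. 10 + next two rolls (1+1) = 12. Cumulative: 12
Frame 2: OPEN (1+1=2). Cumulative: 14
Frame 3: OPEN (2+4=6). Cumulative: 20
Frame 4: OPEN (5+4=9). Cumulative: 29
Frame 5: SPARE (7+3=10). 10 + next roll (10) = 20. Cumulative: 49
Frame 6: STRIKE. 10 + next two rolls (9+0) = 19. Cumulative: 68
Frame 7: OPEN (9+0=9). Cumulative: 77
Frame 8: STRIKE. 10 + next two rolls (2+8) = 20. Cumulative: 97
Frame 9: SPARE (2+8=10). 10 + next roll (5) = 15. Cumulative: 112
Frame 10: OPEN. Sum of all frame-10 rolls (5+3) = 8. Cumulative: 120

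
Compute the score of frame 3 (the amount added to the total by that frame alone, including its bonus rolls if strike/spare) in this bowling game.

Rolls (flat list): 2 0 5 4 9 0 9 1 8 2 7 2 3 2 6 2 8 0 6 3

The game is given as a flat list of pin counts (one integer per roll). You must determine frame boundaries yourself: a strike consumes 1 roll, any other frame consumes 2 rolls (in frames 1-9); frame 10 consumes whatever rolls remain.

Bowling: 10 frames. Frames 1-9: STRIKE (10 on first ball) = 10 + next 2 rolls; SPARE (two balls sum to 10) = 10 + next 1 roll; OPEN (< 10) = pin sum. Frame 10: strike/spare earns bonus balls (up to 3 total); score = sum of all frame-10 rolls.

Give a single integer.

Frame 1: OPEN (2+0=2). Cumulative: 2
Frame 2: OPEN (5+4=9). Cumulative: 11
Frame 3: OPEN (9+0=9). Cumulative: 20
Frame 4: SPARE (9+1=10). 10 + next roll (8) = 18. Cumulative: 38
Frame 5: SPARE (8+2=10). 10 + next roll (7) = 17. Cumulative: 55

Answer: 9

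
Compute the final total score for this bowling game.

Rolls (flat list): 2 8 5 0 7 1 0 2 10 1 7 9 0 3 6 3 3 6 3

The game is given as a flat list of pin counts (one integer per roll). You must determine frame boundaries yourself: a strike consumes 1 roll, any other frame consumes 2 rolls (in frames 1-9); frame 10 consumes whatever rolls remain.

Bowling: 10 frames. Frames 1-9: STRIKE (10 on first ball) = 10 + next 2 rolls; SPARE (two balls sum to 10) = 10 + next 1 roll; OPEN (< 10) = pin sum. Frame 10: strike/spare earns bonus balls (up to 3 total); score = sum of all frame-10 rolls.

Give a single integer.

Frame 1: SPARE (2+8=10). 10 + next roll (5) = 15. Cumulative: 15
Frame 2: OPEN (5+0=5). Cumulative: 20
Frame 3: OPEN (7+1=8). Cumulative: 28
Frame 4: OPEN (0+2=2). Cumulative: 30
Frame 5: STRIKE. 10 + next two rolls (1+7) = 18. Cumulative: 48
Frame 6: OPEN (1+7=8). Cumulative: 56
Frame 7: OPEN (9+0=9). Cumulative: 65
Frame 8: OPEN (3+6=9). Cumulative: 74
Frame 9: OPEN (3+3=6). Cumulative: 80
Frame 10: OPEN. Sum of all frame-10 rolls (6+3) = 9. Cumulative: 89

Answer: 89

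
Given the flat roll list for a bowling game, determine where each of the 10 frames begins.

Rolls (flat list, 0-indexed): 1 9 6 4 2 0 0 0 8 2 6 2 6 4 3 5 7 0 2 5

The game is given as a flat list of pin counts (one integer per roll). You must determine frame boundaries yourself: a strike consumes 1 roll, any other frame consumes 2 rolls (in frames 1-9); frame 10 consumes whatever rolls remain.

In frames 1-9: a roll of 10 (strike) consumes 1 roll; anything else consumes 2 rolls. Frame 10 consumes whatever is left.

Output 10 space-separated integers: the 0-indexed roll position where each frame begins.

Answer: 0 2 4 6 8 10 12 14 16 18

Derivation:
Frame 1 starts at roll index 0: rolls=1,9 (sum=10), consumes 2 rolls
Frame 2 starts at roll index 2: rolls=6,4 (sum=10), consumes 2 rolls
Frame 3 starts at roll index 4: rolls=2,0 (sum=2), consumes 2 rolls
Frame 4 starts at roll index 6: rolls=0,0 (sum=0), consumes 2 rolls
Frame 5 starts at roll index 8: rolls=8,2 (sum=10), consumes 2 rolls
Frame 6 starts at roll index 10: rolls=6,2 (sum=8), consumes 2 rolls
Frame 7 starts at roll index 12: rolls=6,4 (sum=10), consumes 2 rolls
Frame 8 starts at roll index 14: rolls=3,5 (sum=8), consumes 2 rolls
Frame 9 starts at roll index 16: rolls=7,0 (sum=7), consumes 2 rolls
Frame 10 starts at roll index 18: 2 remaining rolls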